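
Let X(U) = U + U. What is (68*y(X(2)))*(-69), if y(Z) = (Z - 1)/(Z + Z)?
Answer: -3519/2 ≈ -1759.5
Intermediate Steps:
X(U) = 2*U
y(Z) = (-1 + Z)/(2*Z) (y(Z) = (-1 + Z)/((2*Z)) = (-1 + Z)*(1/(2*Z)) = (-1 + Z)/(2*Z))
(68*y(X(2)))*(-69) = (68*((-1 + 2*2)/(2*((2*2)))))*(-69) = (68*((½)*(-1 + 4)/4))*(-69) = (68*((½)*(¼)*3))*(-69) = (68*(3/8))*(-69) = (51/2)*(-69) = -3519/2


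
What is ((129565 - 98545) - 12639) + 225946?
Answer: 244327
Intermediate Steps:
((129565 - 98545) - 12639) + 225946 = (31020 - 12639) + 225946 = 18381 + 225946 = 244327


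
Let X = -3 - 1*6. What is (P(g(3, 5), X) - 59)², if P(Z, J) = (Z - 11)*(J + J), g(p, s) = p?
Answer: 7225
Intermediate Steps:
X = -9 (X = -3 - 6 = -9)
P(Z, J) = 2*J*(-11 + Z) (P(Z, J) = (-11 + Z)*(2*J) = 2*J*(-11 + Z))
(P(g(3, 5), X) - 59)² = (2*(-9)*(-11 + 3) - 59)² = (2*(-9)*(-8) - 59)² = (144 - 59)² = 85² = 7225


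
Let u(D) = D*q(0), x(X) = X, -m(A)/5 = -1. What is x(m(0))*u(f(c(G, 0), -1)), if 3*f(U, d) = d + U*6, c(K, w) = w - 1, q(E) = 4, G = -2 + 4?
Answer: -140/3 ≈ -46.667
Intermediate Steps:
G = 2
m(A) = 5 (m(A) = -5*(-1) = 5)
c(K, w) = -1 + w
f(U, d) = 2*U + d/3 (f(U, d) = (d + U*6)/3 = (d + 6*U)/3 = 2*U + d/3)
u(D) = 4*D (u(D) = D*4 = 4*D)
x(m(0))*u(f(c(G, 0), -1)) = 5*(4*(2*(-1 + 0) + (⅓)*(-1))) = 5*(4*(2*(-1) - ⅓)) = 5*(4*(-2 - ⅓)) = 5*(4*(-7/3)) = 5*(-28/3) = -140/3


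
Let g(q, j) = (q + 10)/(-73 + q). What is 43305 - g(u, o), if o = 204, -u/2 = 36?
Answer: 6279163/145 ≈ 43305.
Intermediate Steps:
u = -72 (u = -2*36 = -72)
g(q, j) = (10 + q)/(-73 + q)
43305 - g(u, o) = 43305 - (10 - 72)/(-73 - 72) = 43305 - (-62)/(-145) = 43305 - (-1)*(-62)/145 = 43305 - 1*62/145 = 43305 - 62/145 = 6279163/145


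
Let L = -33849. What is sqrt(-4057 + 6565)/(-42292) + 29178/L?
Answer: -3242/3761 - sqrt(627)/21146 ≈ -0.86319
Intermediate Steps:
sqrt(-4057 + 6565)/(-42292) + 29178/L = sqrt(-4057 + 6565)/(-42292) + 29178/(-33849) = sqrt(2508)*(-1/42292) + 29178*(-1/33849) = (2*sqrt(627))*(-1/42292) - 3242/3761 = -sqrt(627)/21146 - 3242/3761 = -3242/3761 - sqrt(627)/21146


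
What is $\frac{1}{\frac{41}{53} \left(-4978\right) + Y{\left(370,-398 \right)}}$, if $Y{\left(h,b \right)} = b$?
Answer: $- \frac{53}{225192} \approx -0.00023535$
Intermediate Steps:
$\frac{1}{\frac{41}{53} \left(-4978\right) + Y{\left(370,-398 \right)}} = \frac{1}{\frac{41}{53} \left(-4978\right) - 398} = \frac{1}{- \frac{204098}{53} - 398} = \frac{1}{- \frac{225192}{53}} = - \frac{53}{225192}$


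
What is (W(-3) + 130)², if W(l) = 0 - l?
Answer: 17689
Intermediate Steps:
W(l) = -l
(W(-3) + 130)² = (-1*(-3) + 130)² = (3 + 130)² = 133² = 17689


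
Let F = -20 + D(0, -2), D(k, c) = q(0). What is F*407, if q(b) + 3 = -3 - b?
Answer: -10582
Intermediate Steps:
q(b) = -6 - b (q(b) = -3 + (-3 - b) = -6 - b)
D(k, c) = -6 (D(k, c) = -6 - 1*0 = -6 + 0 = -6)
F = -26 (F = -20 - 6 = -26)
F*407 = -26*407 = -10582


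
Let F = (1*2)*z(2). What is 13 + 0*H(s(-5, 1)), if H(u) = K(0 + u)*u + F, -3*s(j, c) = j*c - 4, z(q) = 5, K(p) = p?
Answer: 13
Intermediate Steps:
s(j, c) = 4/3 - c*j/3 (s(j, c) = -(j*c - 4)/3 = -(c*j - 4)/3 = -(-4 + c*j)/3 = 4/3 - c*j/3)
F = 10 (F = (1*2)*5 = 2*5 = 10)
H(u) = 10 + u**2 (H(u) = (0 + u)*u + 10 = u*u + 10 = u**2 + 10 = 10 + u**2)
13 + 0*H(s(-5, 1)) = 13 + 0*(10 + (4/3 - 1/3*1*(-5))**2) = 13 + 0*(10 + (4/3 + 5/3)**2) = 13 + 0*(10 + 3**2) = 13 + 0*(10 + 9) = 13 + 0*19 = 13 + 0 = 13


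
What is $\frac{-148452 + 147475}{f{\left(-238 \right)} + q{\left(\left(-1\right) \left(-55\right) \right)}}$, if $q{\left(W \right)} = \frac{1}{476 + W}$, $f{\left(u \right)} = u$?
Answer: $\frac{518787}{126377} \approx 4.1051$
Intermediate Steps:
$\frac{-148452 + 147475}{f{\left(-238 \right)} + q{\left(\left(-1\right) \left(-55\right) \right)}} = \frac{-148452 + 147475}{-238 + \frac{1}{476 - -55}} = - \frac{977}{-238 + \frac{1}{476 + 55}} = - \frac{977}{-238 + \frac{1}{531}} = - \frac{977}{- \frac{126377}{531}} = \left(-977\right) \left(- \frac{531}{126377}\right) = \frac{518787}{126377}$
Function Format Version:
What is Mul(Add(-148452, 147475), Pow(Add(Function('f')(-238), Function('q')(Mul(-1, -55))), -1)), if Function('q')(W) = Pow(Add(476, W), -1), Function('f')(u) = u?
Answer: Rational(518787, 126377) ≈ 4.1051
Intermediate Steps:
Mul(Add(-148452, 147475), Pow(Add(Function('f')(-238), Function('q')(Mul(-1, -55))), -1)) = Mul(Add(-148452, 147475), Pow(Add(-238, Pow(Add(476, Mul(-1, -55)), -1)), -1)) = Mul(-977, Pow(Add(-238, Pow(Add(476, 55), -1)), -1)) = Mul(-977, Pow(Add(-238, Pow(531, -1)), -1)) = Mul(-977, Pow(Add(-238, Rational(1, 531)), -1)) = Mul(-977, Pow(Rational(-126377, 531), -1)) = Mul(-977, Rational(-531, 126377)) = Rational(518787, 126377)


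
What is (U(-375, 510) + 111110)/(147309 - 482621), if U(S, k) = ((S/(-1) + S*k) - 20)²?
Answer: -36441012135/335312 ≈ -1.0868e+5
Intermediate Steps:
U(S, k) = (-20 - S + S*k)² (U(S, k) = ((-S + S*k) - 20)² = (-20 - S + S*k)²)
(U(-375, 510) + 111110)/(147309 - 482621) = ((20 - 375 - 1*(-375)*510)² + 111110)/(147309 - 482621) = ((20 - 375 + 191250)² + 111110)/(-335312) = (190895² + 111110)*(-1/335312) = (36440901025 + 111110)*(-1/335312) = 36441012135*(-1/335312) = -36441012135/335312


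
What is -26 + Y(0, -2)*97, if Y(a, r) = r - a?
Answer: -220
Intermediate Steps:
-26 + Y(0, -2)*97 = -26 + (-2 - 1*0)*97 = -26 + (-2 + 0)*97 = -26 - 2*97 = -26 - 194 = -220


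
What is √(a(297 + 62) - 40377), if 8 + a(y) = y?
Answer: I*√40026 ≈ 200.06*I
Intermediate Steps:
a(y) = -8 + y
√(a(297 + 62) - 40377) = √((-8 + (297 + 62)) - 40377) = √((-8 + 359) - 40377) = √(351 - 40377) = √(-40026) = I*√40026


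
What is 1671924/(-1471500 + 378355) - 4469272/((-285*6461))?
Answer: 72276262628/80516032233 ≈ 0.89766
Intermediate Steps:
1671924/(-1471500 + 378355) - 4469272/((-285*6461)) = 1671924/(-1093145) - 4469272/(-1841385) = 1671924*(-1/1093145) - 4469272*(-1/1841385) = -1671924/1093145 + 4469272/1841385 = 72276262628/80516032233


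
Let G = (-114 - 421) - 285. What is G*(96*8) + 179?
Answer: -629581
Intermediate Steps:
G = -820 (G = -535 - 285 = -820)
G*(96*8) + 179 = -78720*8 + 179 = -820*768 + 179 = -629760 + 179 = -629581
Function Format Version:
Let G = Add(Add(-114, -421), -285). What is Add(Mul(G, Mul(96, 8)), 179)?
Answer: -629581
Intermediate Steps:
G = -820 (G = Add(-535, -285) = -820)
Add(Mul(G, Mul(96, 8)), 179) = Add(Mul(-820, Mul(96, 8)), 179) = Add(Mul(-820, 768), 179) = Add(-629760, 179) = -629581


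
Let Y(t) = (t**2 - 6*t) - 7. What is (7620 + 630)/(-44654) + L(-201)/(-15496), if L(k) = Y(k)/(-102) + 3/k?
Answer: -187302011123/1182210899064 ≈ -0.15843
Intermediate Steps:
Y(t) = -7 + t**2 - 6*t
L(k) = 7/102 + 3/k - k**2/102 + k/17 (L(k) = (-7 + k**2 - 6*k)/(-102) + 3/k = (-7 + k**2 - 6*k)*(-1/102) + 3/k = (7/102 - k**2/102 + k/17) + 3/k = 7/102 + 3/k - k**2/102 + k/17)
(7620 + 630)/(-44654) + L(-201)/(-15496) = (7620 + 630)/(-44654) + ((1/102)*(306 - 201*(7 - 1*(-201)**2 + 6*(-201)))/(-201))/(-15496) = 8250*(-1/44654) + ((1/102)*(-1/201)*(306 - 201*(7 - 1*40401 - 1206)))*(-1/15496) = -4125/22327 + ((1/102)*(-1/201)*(306 - 201*(7 - 40401 - 1206)))*(-1/15496) = -4125/22327 + ((1/102)*(-1/201)*(306 - 201*(-41600)))*(-1/15496) = -4125/22327 + ((1/102)*(-1/201)*(306 + 8361600))*(-1/15496) = -4125/22327 + ((1/102)*(-1/201)*8361906)*(-1/15496) = -4125/22327 - 1393651/3417*(-1/15496) = -4125/22327 + 1393651/52949832 = -187302011123/1182210899064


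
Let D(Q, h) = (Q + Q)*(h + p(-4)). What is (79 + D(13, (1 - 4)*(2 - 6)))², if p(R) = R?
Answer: 82369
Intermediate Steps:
D(Q, h) = 2*Q*(-4 + h) (D(Q, h) = (Q + Q)*(h - 4) = (2*Q)*(-4 + h) = 2*Q*(-4 + h))
(79 + D(13, (1 - 4)*(2 - 6)))² = (79 + 2*13*(-4 + (1 - 4)*(2 - 6)))² = (79 + 2*13*(-4 - 3*(-4)))² = (79 + 2*13*(-4 + 12))² = (79 + 2*13*8)² = (79 + 208)² = 287² = 82369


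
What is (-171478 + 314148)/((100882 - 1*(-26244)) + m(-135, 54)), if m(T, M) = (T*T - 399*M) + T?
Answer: 14267/12367 ≈ 1.1536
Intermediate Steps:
m(T, M) = T + T² - 399*M (m(T, M) = (T² - 399*M) + T = T + T² - 399*M)
(-171478 + 314148)/((100882 - 1*(-26244)) + m(-135, 54)) = (-171478 + 314148)/((100882 - 1*(-26244)) + (-135 + (-135)² - 399*54)) = 142670/((100882 + 26244) + (-135 + 18225 - 21546)) = 142670/(127126 - 3456) = 142670/123670 = 142670*(1/123670) = 14267/12367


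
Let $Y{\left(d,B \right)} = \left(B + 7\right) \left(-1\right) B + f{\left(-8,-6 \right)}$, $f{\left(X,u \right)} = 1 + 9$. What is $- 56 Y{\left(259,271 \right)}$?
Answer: $4218368$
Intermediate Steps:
$f{\left(X,u \right)} = 10$
$Y{\left(d,B \right)} = 10 + B \left(-7 - B\right)$ ($Y{\left(d,B \right)} = \left(B + 7\right) \left(-1\right) B + 10 = \left(7 + B\right) \left(-1\right) B + 10 = \left(-7 - B\right) B + 10 = B \left(-7 - B\right) + 10 = 10 + B \left(-7 - B\right)$)
$- 56 Y{\left(259,271 \right)} = - 56 \left(10 - 271^{2} - 1897\right) = - 56 \left(10 - 73441 - 1897\right) = \left(-56\right) \left(-75328\right) = 4218368$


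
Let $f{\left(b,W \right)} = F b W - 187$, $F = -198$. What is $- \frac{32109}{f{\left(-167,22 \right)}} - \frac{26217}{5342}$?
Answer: $- \frac{249847179}{50455190} \approx -4.9519$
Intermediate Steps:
$f{\left(b,W \right)} = -187 - 198 W b$ ($f{\left(b,W \right)} = - 198 b W - 187 = - 198 W b - 187 = -187 - 198 W b$)
$- \frac{32109}{f{\left(-167,22 \right)}} - \frac{26217}{5342} = - \frac{32109}{-187 - 4356 \left(-167\right)} - \frac{26217}{5342} = - \frac{32109}{-187 + 727452} - \frac{26217}{5342} = - \frac{32109}{727265} - \frac{26217}{5342} = \left(-32109\right) \frac{1}{727265} - \frac{26217}{5342} = - \frac{417}{9445} - \frac{26217}{5342} = - \frac{249847179}{50455190}$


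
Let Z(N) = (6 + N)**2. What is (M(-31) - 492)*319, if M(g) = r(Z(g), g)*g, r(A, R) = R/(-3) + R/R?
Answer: -807070/3 ≈ -2.6902e+5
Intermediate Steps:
r(A, R) = 1 - R/3 (r(A, R) = R*(-1/3) + 1 = -R/3 + 1 = 1 - R/3)
M(g) = g*(1 - g/3) (M(g) = (1 - g/3)*g = g*(1 - g/3))
(M(-31) - 492)*319 = ((1/3)*(-31)*(3 - 1*(-31)) - 492)*319 = ((1/3)*(-31)*(3 + 31) - 492)*319 = ((1/3)*(-31)*34 - 492)*319 = (-1054/3 - 492)*319 = -2530/3*319 = -807070/3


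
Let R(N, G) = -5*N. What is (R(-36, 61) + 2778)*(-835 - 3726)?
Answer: -13491438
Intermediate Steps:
(R(-36, 61) + 2778)*(-835 - 3726) = (-5*(-36) + 2778)*(-835 - 3726) = (180 + 2778)*(-4561) = 2958*(-4561) = -13491438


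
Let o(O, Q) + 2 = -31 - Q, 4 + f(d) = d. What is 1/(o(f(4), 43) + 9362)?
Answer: 1/9286 ≈ 0.00010769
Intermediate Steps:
f(d) = -4 + d
o(O, Q) = -33 - Q (o(O, Q) = -2 + (-31 - Q) = -33 - Q)
1/(o(f(4), 43) + 9362) = 1/((-33 - 1*43) + 9362) = 1/((-33 - 43) + 9362) = 1/(-76 + 9362) = 1/9286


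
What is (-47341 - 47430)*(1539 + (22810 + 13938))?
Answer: -3628497277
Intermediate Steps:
(-47341 - 47430)*(1539 + (22810 + 13938)) = -94771*(1539 + 36748) = -94771*38287 = -3628497277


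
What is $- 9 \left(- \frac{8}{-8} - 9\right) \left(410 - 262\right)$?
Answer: $10656$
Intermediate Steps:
$- 9 \left(- \frac{8}{-8} - 9\right) \left(410 - 262\right) = - 9 \left(\left(-8\right) \left(- \frac{1}{8}\right) - 9\right) 148 = - 9 \left(1 - 9\right) 148 = \left(-9\right) \left(-8\right) 148 = 72 \cdot 148 = 10656$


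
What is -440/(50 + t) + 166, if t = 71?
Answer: 1786/11 ≈ 162.36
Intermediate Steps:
-440/(50 + t) + 166 = -440/(50 + 71) + 166 = -440/121 + 166 = -440*1/121 + 166 = -40/11 + 166 = 1786/11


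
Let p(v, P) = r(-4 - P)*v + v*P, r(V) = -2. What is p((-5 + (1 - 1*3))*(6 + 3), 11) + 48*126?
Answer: 5481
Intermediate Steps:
p(v, P) = -2*v + P*v (p(v, P) = -2*v + v*P = -2*v + P*v)
p((-5 + (1 - 1*3))*(6 + 3), 11) + 48*126 = ((-5 + (1 - 1*3))*(6 + 3))*(-2 + 11) + 48*126 = ((-5 + (1 - 3))*9)*9 + 6048 = ((-5 - 2)*9)*9 + 6048 = -7*9*9 + 6048 = -63*9 + 6048 = -567 + 6048 = 5481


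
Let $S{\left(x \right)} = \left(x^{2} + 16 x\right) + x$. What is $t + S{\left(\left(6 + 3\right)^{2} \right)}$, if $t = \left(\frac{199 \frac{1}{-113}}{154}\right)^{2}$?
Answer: $\frac{2403861436153}{302829604} \approx 7938.0$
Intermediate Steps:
$S{\left(x \right)} = x^{2} + 17 x$
$t = \frac{39601}{302829604}$ ($t = \left(199 \left(- \frac{1}{113}\right) \frac{1}{154}\right)^{2} = \left(\left(- \frac{199}{113}\right) \frac{1}{154}\right)^{2} = \left(- \frac{199}{17402}\right)^{2} = \frac{39601}{302829604} \approx 0.00013077$)
$t + S{\left(\left(6 + 3\right)^{2} \right)} = \frac{39601}{302829604} + \left(6 + 3\right)^{2} \left(17 + \left(6 + 3\right)^{2}\right) = \frac{39601}{302829604} + 9^{2} \left(17 + 9^{2}\right) = \frac{39601}{302829604} + 81 \left(17 + 81\right) = \frac{39601}{302829604} + 81 \cdot 98 = \frac{39601}{302829604} + 7938 = \frac{2403861436153}{302829604}$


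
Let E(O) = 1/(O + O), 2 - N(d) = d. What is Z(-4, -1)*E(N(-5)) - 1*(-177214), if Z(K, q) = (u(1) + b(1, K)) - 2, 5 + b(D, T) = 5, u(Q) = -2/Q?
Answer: 1240496/7 ≈ 1.7721e+5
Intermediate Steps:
N(d) = 2 - d
b(D, T) = 0 (b(D, T) = -5 + 5 = 0)
E(O) = 1/(2*O)
Z(K, q) = -4 (Z(K, q) = (-2/1 + 0) - 2 = (-2*1 + 0) - 2 = (-2 + 0) - 2 = -2 - 2 = -4)
Z(-4, -1)*E(N(-5)) - 1*(-177214) = -2/(2 - 1*(-5)) - 1*(-177214) = -2/(2 + 5) + 177214 = -2/7 + 177214 = 1240496/7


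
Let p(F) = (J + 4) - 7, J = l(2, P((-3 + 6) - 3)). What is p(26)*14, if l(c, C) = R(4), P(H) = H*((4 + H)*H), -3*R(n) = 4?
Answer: -182/3 ≈ -60.667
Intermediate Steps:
R(n) = -4/3 (R(n) = -⅓*4 = -4/3)
P(H) = H²*(4 + H) (P(H) = H*(H*(4 + H)) = H²*(4 + H))
l(c, C) = -4/3
J = -4/3 ≈ -1.3333
p(F) = -13/3 (p(F) = (-4/3 + 4) - 7 = 8/3 - 7 = -13/3)
p(26)*14 = -13/3*14 = -182/3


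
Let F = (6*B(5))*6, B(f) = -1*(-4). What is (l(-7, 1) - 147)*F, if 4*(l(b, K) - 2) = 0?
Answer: -20880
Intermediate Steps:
l(b, K) = 2 (l(b, K) = 2 + (1/4)*0 = 2 + 0 = 2)
B(f) = 4
F = 144 (F = (6*4)*6 = 24*6 = 144)
(l(-7, 1) - 147)*F = (2 - 147)*144 = -145*144 = -20880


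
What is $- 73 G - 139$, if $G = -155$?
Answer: $11176$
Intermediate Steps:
$- 73 G - 139 = \left(-73\right) \left(-155\right) - 139 = 11315 - 139 = 11176$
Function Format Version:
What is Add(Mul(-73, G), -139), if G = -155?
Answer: 11176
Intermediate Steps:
Add(Mul(-73, G), -139) = Add(Mul(-73, -155), -139) = Add(11315, -139) = 11176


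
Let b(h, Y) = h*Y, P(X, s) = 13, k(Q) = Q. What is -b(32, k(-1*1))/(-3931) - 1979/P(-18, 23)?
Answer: -7779865/51103 ≈ -152.24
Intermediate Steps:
b(h, Y) = Y*h
-b(32, k(-1*1))/(-3931) - 1979/P(-18, 23) = -(-1*1)*32/(-3931) - 1979/13 = -(-1)*32*(-1/3931) - 1979*1/13 = -1*(-32)*(-1/3931) - 1979/13 = 32*(-1/3931) - 1979/13 = -32/3931 - 1979/13 = -7779865/51103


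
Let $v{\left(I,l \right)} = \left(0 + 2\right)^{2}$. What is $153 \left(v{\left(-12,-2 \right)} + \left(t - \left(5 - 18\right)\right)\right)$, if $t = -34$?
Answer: $-2601$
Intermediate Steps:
$v{\left(I,l \right)} = 4$ ($v{\left(I,l \right)} = 2^{2} = 4$)
$153 \left(v{\left(-12,-2 \right)} + \left(t - \left(5 - 18\right)\right)\right) = 153 \left(4 - 21\right) = 153 \left(-17\right) = -2601$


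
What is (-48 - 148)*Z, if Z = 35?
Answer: -6860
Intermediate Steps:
(-48 - 148)*Z = (-48 - 148)*35 = -196*35 = -6860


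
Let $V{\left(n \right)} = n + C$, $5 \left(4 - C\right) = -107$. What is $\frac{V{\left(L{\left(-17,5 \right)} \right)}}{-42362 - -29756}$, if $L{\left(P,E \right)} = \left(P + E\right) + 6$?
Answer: $- \frac{97}{63030} \approx -0.0015389$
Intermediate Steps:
$C = \frac{127}{5}$ ($C = 4 - - \frac{107}{5} = 4 + \frac{107}{5} = \frac{127}{5} \approx 25.4$)
$L{\left(P,E \right)} = 6 + E + P$ ($L{\left(P,E \right)} = \left(E + P\right) + 6 = 6 + E + P$)
$V{\left(n \right)} = \frac{127}{5} + n$ ($V{\left(n \right)} = n + \frac{127}{5} = \frac{127}{5} + n$)
$\frac{V{\left(L{\left(-17,5 \right)} \right)}}{-42362 - -29756} = \frac{\frac{127}{5} + \left(6 + 5 - 17\right)}{-42362 - -29756} = \frac{\frac{127}{5} - 6}{-42362 + 29756} = \frac{97}{5 \left(-12606\right)} = \frac{97}{5} \left(- \frac{1}{12606}\right) = - \frac{97}{63030}$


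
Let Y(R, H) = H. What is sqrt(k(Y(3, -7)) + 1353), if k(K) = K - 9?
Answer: sqrt(1337) ≈ 36.565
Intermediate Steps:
k(K) = -9 + K
sqrt(k(Y(3, -7)) + 1353) = sqrt((-9 - 7) + 1353) = sqrt(-16 + 1353) = sqrt(1337)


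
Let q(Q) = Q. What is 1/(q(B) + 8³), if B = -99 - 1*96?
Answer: 1/317 ≈ 0.0031546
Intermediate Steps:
B = -195 (B = -99 - 96 = -195)
1/(q(B) + 8³) = 1/(-195 + 8³) = 1/(-195 + 512) = 1/317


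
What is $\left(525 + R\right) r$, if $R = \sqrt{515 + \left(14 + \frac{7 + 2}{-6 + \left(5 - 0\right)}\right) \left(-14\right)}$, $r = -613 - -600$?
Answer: $-6825 - 13 \sqrt{445} \approx -7099.2$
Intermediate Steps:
$r = -13$ ($r = -613 + 600 = -13$)
$R = \sqrt{445}$ ($R = \sqrt{515 + \left(14 + \frac{9}{-6 + \left(5 + 0\right)}\right) \left(-14\right)} = \sqrt{515 + \left(14 + \frac{9}{-6 + 5}\right) \left(-14\right)} = \sqrt{515 + \left(14 + \frac{9}{-1}\right) \left(-14\right)} = \sqrt{515 + \left(14 + 9 \left(-1\right)\right) \left(-14\right)} = \sqrt{515 + \left(14 - 9\right) \left(-14\right)} = \sqrt{515 + 5 \left(-14\right)} = \sqrt{515 - 70} = \sqrt{445} \approx 21.095$)
$\left(525 + R\right) r = \left(525 + \sqrt{445}\right) \left(-13\right) = -6825 - 13 \sqrt{445}$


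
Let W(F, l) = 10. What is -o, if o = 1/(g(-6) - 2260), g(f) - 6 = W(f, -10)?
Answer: 1/2244 ≈ 0.00044563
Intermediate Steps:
g(f) = 16 (g(f) = 6 + 10 = 16)
o = -1/2244 (o = 1/(16 - 2260) = 1/(-2244) = -1/2244 ≈ -0.00044563)
-o = -1*(-1/2244) = 1/2244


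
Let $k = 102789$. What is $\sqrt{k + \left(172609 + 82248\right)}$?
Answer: $\sqrt{357646} \approx 598.04$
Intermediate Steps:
$\sqrt{k + \left(172609 + 82248\right)} = \sqrt{102789 + \left(172609 + 82248\right)} = \sqrt{102789 + 254857} = \sqrt{357646}$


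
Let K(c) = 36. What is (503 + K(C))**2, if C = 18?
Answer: 290521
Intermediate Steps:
(503 + K(C))**2 = (503 + 36)**2 = 539**2 = 290521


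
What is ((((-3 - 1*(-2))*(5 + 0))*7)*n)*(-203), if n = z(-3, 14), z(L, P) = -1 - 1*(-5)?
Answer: 28420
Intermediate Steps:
z(L, P) = 4 (z(L, P) = -1 + 5 = 4)
n = 4
((((-3 - 1*(-2))*(5 + 0))*7)*n)*(-203) = ((((-3 - 1*(-2))*(5 + 0))*7)*4)*(-203) = ((((-3 + 2)*5)*7)*4)*(-203) = ((-1*5*7)*4)*(-203) = (-5*7*4)*(-203) = -35*4*(-203) = -140*(-203) = 28420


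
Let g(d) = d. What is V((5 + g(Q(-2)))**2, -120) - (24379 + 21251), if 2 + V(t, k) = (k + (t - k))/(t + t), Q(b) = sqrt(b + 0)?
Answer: -91263/2 ≈ -45632.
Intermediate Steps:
Q(b) = sqrt(b)
V(t, k) = -3/2 (V(t, k) = -2 + (k + (t - k))/(t + t) = -2 + t/((2*t)) = -2 + t*(1/(2*t)) = -2 + 1/2 = -3/2)
V((5 + g(Q(-2)))**2, -120) - (24379 + 21251) = -3/2 - (24379 + 21251) = -3/2 - 1*45630 = -3/2 - 45630 = -91263/2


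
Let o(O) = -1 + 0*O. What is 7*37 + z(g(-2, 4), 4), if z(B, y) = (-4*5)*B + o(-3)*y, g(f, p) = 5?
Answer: 155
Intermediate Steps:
o(O) = -1 (o(O) = -1 + 0 = -1)
z(B, y) = -y - 20*B (z(B, y) = (-4*5)*B - y = -20*B - y = -y - 20*B)
7*37 + z(g(-2, 4), 4) = 7*37 + (-1*4 - 20*5) = 259 + (-4 - 100) = 259 - 104 = 155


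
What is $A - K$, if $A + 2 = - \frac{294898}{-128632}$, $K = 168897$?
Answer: $- \frac{10862760635}{64316} \approx -1.689 \cdot 10^{5}$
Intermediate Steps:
$A = \frac{18817}{64316}$ ($A = -2 - \frac{294898}{-128632} = -2 - - \frac{147449}{64316} = -2 + \frac{147449}{64316} = \frac{18817}{64316} \approx 0.29257$)
$A - K = \frac{18817}{64316} - 168897 = - \frac{10862760635}{64316}$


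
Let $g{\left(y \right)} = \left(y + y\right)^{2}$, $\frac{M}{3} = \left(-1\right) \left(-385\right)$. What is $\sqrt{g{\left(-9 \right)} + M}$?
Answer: $\sqrt{1479} \approx 38.458$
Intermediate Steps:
$M = 1155$ ($M = 3 \left(\left(-1\right) \left(-385\right)\right) = 3 \cdot 385 = 1155$)
$g{\left(y \right)} = 4 y^{2}$ ($g{\left(y \right)} = \left(2 y\right)^{2} = 4 y^{2}$)
$\sqrt{g{\left(-9 \right)} + M} = \sqrt{4 \left(-9\right)^{2} + 1155} = \sqrt{4 \cdot 81 + 1155} = \sqrt{324 + 1155} = \sqrt{1479}$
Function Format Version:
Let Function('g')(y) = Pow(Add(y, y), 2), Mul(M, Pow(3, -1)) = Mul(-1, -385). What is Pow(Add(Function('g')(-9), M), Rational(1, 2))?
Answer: Pow(1479, Rational(1, 2)) ≈ 38.458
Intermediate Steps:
M = 1155 (M = Mul(3, Mul(-1, -385)) = Mul(3, 385) = 1155)
Function('g')(y) = Mul(4, Pow(y, 2)) (Function('g')(y) = Pow(Mul(2, y), 2) = Mul(4, Pow(y, 2)))
Pow(Add(Function('g')(-9), M), Rational(1, 2)) = Pow(Add(Mul(4, Pow(-9, 2)), 1155), Rational(1, 2)) = Pow(Add(Mul(4, 81), 1155), Rational(1, 2)) = Pow(Add(324, 1155), Rational(1, 2)) = Pow(1479, Rational(1, 2))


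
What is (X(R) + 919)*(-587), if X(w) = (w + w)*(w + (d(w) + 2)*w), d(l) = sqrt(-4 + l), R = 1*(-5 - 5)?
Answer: -891653 - 117400*I*sqrt(14) ≈ -8.9165e+5 - 4.3927e+5*I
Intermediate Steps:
R = -10 (R = 1*(-10) = -10)
X(w) = 2*w*(w + w*(2 + sqrt(-4 + w))) (X(w) = (w + w)*(w + (sqrt(-4 + w) + 2)*w) = (2*w)*(w + (2 + sqrt(-4 + w))*w) = (2*w)*(w + w*(2 + sqrt(-4 + w))) = 2*w*(w + w*(2 + sqrt(-4 + w))))
(X(R) + 919)*(-587) = (2*(-10)**2*(3 + sqrt(-4 - 10)) + 919)*(-587) = (2*100*(3 + sqrt(-14)) + 919)*(-587) = (2*100*(3 + I*sqrt(14)) + 919)*(-587) = ((600 + 200*I*sqrt(14)) + 919)*(-587) = (1519 + 200*I*sqrt(14))*(-587) = -891653 - 117400*I*sqrt(14)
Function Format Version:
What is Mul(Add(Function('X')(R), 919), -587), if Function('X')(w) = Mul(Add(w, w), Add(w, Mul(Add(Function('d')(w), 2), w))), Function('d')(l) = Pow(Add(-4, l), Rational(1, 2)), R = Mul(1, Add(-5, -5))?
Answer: Add(-891653, Mul(-117400, I, Pow(14, Rational(1, 2)))) ≈ Add(-8.9165e+5, Mul(-4.3927e+5, I))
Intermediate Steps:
R = -10 (R = Mul(1, -10) = -10)
Function('X')(w) = Mul(2, w, Add(w, Mul(w, Add(2, Pow(Add(-4, w), Rational(1, 2)))))) (Function('X')(w) = Mul(Add(w, w), Add(w, Mul(Add(Pow(Add(-4, w), Rational(1, 2)), 2), w))) = Mul(Mul(2, w), Add(w, Mul(Add(2, Pow(Add(-4, w), Rational(1, 2))), w))) = Mul(Mul(2, w), Add(w, Mul(w, Add(2, Pow(Add(-4, w), Rational(1, 2)))))) = Mul(2, w, Add(w, Mul(w, Add(2, Pow(Add(-4, w), Rational(1, 2)))))))
Mul(Add(Function('X')(R), 919), -587) = Mul(Add(Mul(2, Pow(-10, 2), Add(3, Pow(Add(-4, -10), Rational(1, 2)))), 919), -587) = Mul(Add(Mul(2, 100, Add(3, Pow(-14, Rational(1, 2)))), 919), -587) = Mul(Add(Mul(2, 100, Add(3, Mul(I, Pow(14, Rational(1, 2))))), 919), -587) = Mul(Add(Add(600, Mul(200, I, Pow(14, Rational(1, 2)))), 919), -587) = Mul(Add(1519, Mul(200, I, Pow(14, Rational(1, 2)))), -587) = Add(-891653, Mul(-117400, I, Pow(14, Rational(1, 2))))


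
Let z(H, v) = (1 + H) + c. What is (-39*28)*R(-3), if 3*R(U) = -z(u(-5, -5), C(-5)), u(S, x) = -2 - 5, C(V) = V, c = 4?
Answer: -728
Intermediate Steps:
u(S, x) = -7
z(H, v) = 5 + H (z(H, v) = (1 + H) + 4 = 5 + H)
R(U) = ⅔ (R(U) = (-(5 - 7))/3 = (-1*(-2))/3 = (⅓)*2 = ⅔)
(-39*28)*R(-3) = -39*28*(⅔) = -1092*⅔ = -728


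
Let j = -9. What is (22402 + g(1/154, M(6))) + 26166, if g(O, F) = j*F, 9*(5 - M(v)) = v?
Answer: 48529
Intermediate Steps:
M(v) = 5 - v/9
g(O, F) = -9*F
(22402 + g(1/154, M(6))) + 26166 = (22402 - 9*(5 - 1/9*6)) + 26166 = (22402 - 9*(5 - 2/3)) + 26166 = (22402 - 9*13/3) + 26166 = (22402 - 39) + 26166 = 22363 + 26166 = 48529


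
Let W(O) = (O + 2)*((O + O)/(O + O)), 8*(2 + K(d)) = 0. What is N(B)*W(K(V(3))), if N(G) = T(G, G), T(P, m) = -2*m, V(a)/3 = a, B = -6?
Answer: 0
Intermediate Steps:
V(a) = 3*a
K(d) = -2 (K(d) = -2 + (⅛)*0 = -2 + 0 = -2)
N(G) = -2*G
W(O) = 2 + O (W(O) = (2 + O)*((2*O)/((2*O))) = (2 + O)*((2*O)*(1/(2*O))) = (2 + O)*1 = 2 + O)
N(B)*W(K(V(3))) = (-2*(-6))*(2 - 2) = 12*0 = 0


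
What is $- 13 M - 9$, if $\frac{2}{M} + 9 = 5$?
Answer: $- \frac{5}{2} \approx -2.5$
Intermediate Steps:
$M = - \frac{1}{2}$ ($M = \frac{2}{-9 + 5} = \frac{2}{-4} = 2 \left(- \frac{1}{4}\right) = - \frac{1}{2} \approx -0.5$)
$- 13 M - 9 = \left(-13\right) \left(- \frac{1}{2}\right) - 9 = \frac{13}{2} - 9 = - \frac{5}{2}$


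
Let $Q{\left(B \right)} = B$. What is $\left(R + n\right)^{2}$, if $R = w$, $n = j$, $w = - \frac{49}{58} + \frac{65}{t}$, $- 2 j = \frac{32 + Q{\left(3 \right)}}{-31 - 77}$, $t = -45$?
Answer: $\frac{177555625}{39237696} \approx 4.5251$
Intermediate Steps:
$j = \frac{35}{216}$ ($j = - \frac{\left(32 + 3\right) \frac{1}{-31 - 77}}{2} = - \frac{35 \frac{1}{-108}}{2} = - \frac{35 \left(- \frac{1}{108}\right)}{2} = \left(- \frac{1}{2}\right) \left(- \frac{35}{108}\right) = \frac{35}{216} \approx 0.16204$)
$w = - \frac{1195}{522}$ ($w = - \frac{49}{58} + \frac{65}{-45} = \left(-49\right) \frac{1}{58} + 65 \left(- \frac{1}{45}\right) = - \frac{49}{58} - \frac{13}{9} = - \frac{1195}{522} \approx -2.2893$)
$n = \frac{35}{216} \approx 0.16204$
$R = - \frac{1195}{522} \approx -2.2893$
$\left(R + n\right)^{2} = \left(- \frac{1195}{522} + \frac{35}{216}\right)^{2} = \left(- \frac{13325}{6264}\right)^{2} = \frac{177555625}{39237696}$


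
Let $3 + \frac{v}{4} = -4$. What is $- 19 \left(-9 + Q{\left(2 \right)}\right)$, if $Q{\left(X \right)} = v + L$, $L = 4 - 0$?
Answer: $627$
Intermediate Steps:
$v = -28$ ($v = -12 + 4 \left(-4\right) = -12 - 16 = -28$)
$L = 4$ ($L = 4 + 0 = 4$)
$Q{\left(X \right)} = -24$ ($Q{\left(X \right)} = -28 + 4 = -24$)
$- 19 \left(-9 + Q{\left(2 \right)}\right) = - 19 \left(-9 - 24\right) = \left(-19\right) \left(-33\right) = 627$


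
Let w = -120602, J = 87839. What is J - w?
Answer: 208441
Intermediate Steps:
J - w = 87839 - 1*(-120602) = 87839 + 120602 = 208441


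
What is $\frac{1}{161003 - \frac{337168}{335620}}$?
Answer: $\frac{83905}{13508872423} \approx 6.2111 \cdot 10^{-6}$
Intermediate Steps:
$\frac{1}{161003 - \frac{337168}{335620}} = \frac{1}{161003 - \frac{84292}{83905}} = \frac{1}{\frac{13508872423}{83905}} = \frac{83905}{13508872423}$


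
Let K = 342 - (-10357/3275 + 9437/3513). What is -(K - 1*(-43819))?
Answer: -508081095041/11505075 ≈ -44162.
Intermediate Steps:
K = 3940213616/11505075 (K = 342 - (-10357*1/3275 + 9437*(1/3513)) = 342 - (-10357/3275 + 9437/3513) = 342 - 1*(-5477966/11505075) = 342 + 5477966/11505075 = 3940213616/11505075 ≈ 342.48)
-(K - 1*(-43819)) = -(3940213616/11505075 - 1*(-43819)) = -(3940213616/11505075 + 43819) = -1*508081095041/11505075 = -508081095041/11505075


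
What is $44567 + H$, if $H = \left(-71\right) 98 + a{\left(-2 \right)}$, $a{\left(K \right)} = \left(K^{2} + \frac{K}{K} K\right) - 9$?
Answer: $37602$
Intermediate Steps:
$a{\left(K \right)} = -9 + K + K^{2}$ ($a{\left(K \right)} = \left(K^{2} + 1 K\right) - 9 = \left(K^{2} + K\right) - 9 = \left(K + K^{2}\right) - 9 = -9 + K + K^{2}$)
$H = -6965$ ($H = \left(-71\right) 98 - \left(11 - 4\right) = -6958 - 7 = -6965$)
$44567 + H = 44567 - 6965 = 37602$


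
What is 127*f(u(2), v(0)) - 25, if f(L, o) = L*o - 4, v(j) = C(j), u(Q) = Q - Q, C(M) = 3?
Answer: -533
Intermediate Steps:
u(Q) = 0
v(j) = 3
f(L, o) = -4 + L*o
127*f(u(2), v(0)) - 25 = 127*(-4 + 0*3) - 25 = 127*(-4 + 0) - 25 = 127*(-4) - 25 = -508 - 25 = -533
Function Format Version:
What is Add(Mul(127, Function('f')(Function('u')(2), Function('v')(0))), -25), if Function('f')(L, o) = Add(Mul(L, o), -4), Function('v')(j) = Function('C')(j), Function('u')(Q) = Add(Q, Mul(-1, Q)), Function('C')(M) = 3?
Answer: -533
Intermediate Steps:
Function('u')(Q) = 0
Function('v')(j) = 3
Function('f')(L, o) = Add(-4, Mul(L, o))
Add(Mul(127, Function('f')(Function('u')(2), Function('v')(0))), -25) = Add(Mul(127, Add(-4, Mul(0, 3))), -25) = Add(Mul(127, Add(-4, 0)), -25) = Add(Mul(127, -4), -25) = Add(-508, -25) = -533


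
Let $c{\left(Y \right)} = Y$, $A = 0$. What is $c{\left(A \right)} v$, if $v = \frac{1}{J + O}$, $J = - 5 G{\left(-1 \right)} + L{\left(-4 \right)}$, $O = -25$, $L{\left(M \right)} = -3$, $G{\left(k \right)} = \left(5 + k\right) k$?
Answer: $0$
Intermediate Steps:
$G{\left(k \right)} = k \left(5 + k\right)$
$J = 17$ ($J = - 5 \left(- (5 - 1)\right) - 3 = - 5 \left(\left(-1\right) 4\right) - 3 = \left(-5\right) \left(-4\right) - 3 = 20 - 3 = 17$)
$v = - \frac{1}{8}$ ($v = \frac{1}{17 - 25} = \frac{1}{-8} = - \frac{1}{8} \approx -0.125$)
$c{\left(A \right)} v = 0 \left(- \frac{1}{8}\right) = 0$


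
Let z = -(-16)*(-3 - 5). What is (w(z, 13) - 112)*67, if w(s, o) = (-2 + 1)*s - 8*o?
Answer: -5896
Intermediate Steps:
z = -128 (z = -(-16)*(-8) = -4*32 = -128)
w(s, o) = -s - 8*o
(w(z, 13) - 112)*67 = ((-1*(-128) - 8*13) - 112)*67 = ((128 - 104) - 112)*67 = (24 - 112)*67 = -88*67 = -5896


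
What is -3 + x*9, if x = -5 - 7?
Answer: -111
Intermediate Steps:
x = -12
-3 + x*9 = -3 - 12*9 = -3 - 108 = -111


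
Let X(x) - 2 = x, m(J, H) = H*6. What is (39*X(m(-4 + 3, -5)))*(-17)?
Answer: 18564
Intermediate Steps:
m(J, H) = 6*H
X(x) = 2 + x
(39*X(m(-4 + 3, -5)))*(-17) = (39*(2 + 6*(-5)))*(-17) = (39*(2 - 30))*(-17) = (39*(-28))*(-17) = -1092*(-17) = 18564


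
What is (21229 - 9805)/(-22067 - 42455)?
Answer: -5712/32261 ≈ -0.17706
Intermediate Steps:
(21229 - 9805)/(-22067 - 42455) = 11424/(-64522) = 11424*(-1/64522) = -5712/32261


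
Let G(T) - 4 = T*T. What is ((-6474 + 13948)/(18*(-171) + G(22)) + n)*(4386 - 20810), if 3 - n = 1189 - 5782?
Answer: -2640305816/35 ≈ -7.5437e+7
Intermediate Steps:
G(T) = 4 + T² (G(T) = 4 + T*T = 4 + T²)
n = 4596 (n = 3 - (1189 - 5782) = 3 - 1*(-4593) = 3 + 4593 = 4596)
((-6474 + 13948)/(18*(-171) + G(22)) + n)*(4386 - 20810) = ((-6474 + 13948)/(18*(-171) + (4 + 22²)) + 4596)*(4386 - 20810) = (7474/(-3078 + (4 + 484)) + 4596)*(-16424) = (7474/(-3078 + 488) + 4596)*(-16424) = (7474/(-2590) + 4596)*(-16424) = (7474*(-1/2590) + 4596)*(-16424) = (-101/35 + 4596)*(-16424) = (160759/35)*(-16424) = -2640305816/35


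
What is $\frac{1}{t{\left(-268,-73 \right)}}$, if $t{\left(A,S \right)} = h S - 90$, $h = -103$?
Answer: $\frac{1}{7429} \approx 0.00013461$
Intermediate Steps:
$t{\left(A,S \right)} = -90 - 103 S$ ($t{\left(A,S \right)} = - 103 S - 90 = -90 - 103 S$)
$\frac{1}{t{\left(-268,-73 \right)}} = \frac{1}{-90 - -7519} = \frac{1}{-90 + 7519} = \frac{1}{7429}$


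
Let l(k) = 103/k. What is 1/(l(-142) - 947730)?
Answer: -142/134577763 ≈ -1.0552e-6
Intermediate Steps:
1/(l(-142) - 947730) = 1/(103/(-142) - 947730) = 1/(103*(-1/142) - 947730) = 1/(-103/142 - 947730) = 1/(-134577763/142) = -142/134577763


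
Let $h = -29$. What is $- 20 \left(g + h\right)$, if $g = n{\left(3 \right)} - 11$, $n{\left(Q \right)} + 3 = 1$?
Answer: $840$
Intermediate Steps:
$n{\left(Q \right)} = -2$ ($n{\left(Q \right)} = -3 + 1 = -2$)
$g = -13$ ($g = -2 - 11 = -13$)
$- 20 \left(g + h\right) = - 20 \left(-13 - 29\right) = \left(-20\right) \left(-42\right) = 840$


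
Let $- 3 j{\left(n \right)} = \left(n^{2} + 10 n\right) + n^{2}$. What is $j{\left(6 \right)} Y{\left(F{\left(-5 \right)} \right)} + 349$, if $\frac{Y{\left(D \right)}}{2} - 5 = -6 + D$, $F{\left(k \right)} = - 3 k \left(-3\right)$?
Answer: $4397$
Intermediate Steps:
$j{\left(n \right)} = - \frac{10 n}{3} - \frac{2 n^{2}}{3}$ ($j{\left(n \right)} = - \frac{\left(n^{2} + 10 n\right) + n^{2}}{3} = - \frac{2 n^{2} + 10 n}{3} = - \frac{10 n}{3} - \frac{2 n^{2}}{3}$)
$F{\left(k \right)} = 9 k$
$Y{\left(D \right)} = -2 + 2 D$ ($Y{\left(D \right)} = 10 + 2 \left(-6 + D\right) = 10 + \left(-12 + 2 D\right) = -2 + 2 D$)
$j{\left(6 \right)} Y{\left(F{\left(-5 \right)} \right)} + 349 = \left(- \frac{2}{3}\right) 6 \left(5 + 6\right) \left(-2 + 2 \cdot 9 \left(-5\right)\right) + 349 = \left(- \frac{2}{3}\right) 6 \cdot 11 \left(-2 + 2 \left(-45\right)\right) + 349 = - 44 \left(-2 - 90\right) + 349 = \left(-44\right) \left(-92\right) + 349 = 4048 + 349 = 4397$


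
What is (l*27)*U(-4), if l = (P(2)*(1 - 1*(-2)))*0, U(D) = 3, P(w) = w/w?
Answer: 0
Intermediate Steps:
P(w) = 1
l = 0 (l = (1*(1 - 1*(-2)))*0 = (1*(1 + 2))*0 = (1*3)*0 = 3*0 = 0)
(l*27)*U(-4) = (0*27)*3 = 0*3 = 0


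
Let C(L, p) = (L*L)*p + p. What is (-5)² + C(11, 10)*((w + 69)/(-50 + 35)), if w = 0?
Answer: -5587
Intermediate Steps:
C(L, p) = p + p*L² (C(L, p) = L²*p + p = p*L² + p = p + p*L²)
(-5)² + C(11, 10)*((w + 69)/(-50 + 35)) = (-5)² + (10*(1 + 11²))*((0 + 69)/(-50 + 35)) = 25 + (10*(1 + 121))*(69/(-15)) = 25 + (10*122)*(69*(-1/15)) = 25 + 1220*(-23/5) = 25 - 5612 = -5587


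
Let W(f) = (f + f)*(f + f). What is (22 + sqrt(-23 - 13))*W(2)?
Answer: 352 + 96*I ≈ 352.0 + 96.0*I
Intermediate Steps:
W(f) = 4*f**2 (W(f) = (2*f)*(2*f) = 4*f**2)
(22 + sqrt(-23 - 13))*W(2) = (22 + sqrt(-23 - 13))*(4*2**2) = (22 + sqrt(-36))*(4*4) = (22 + 6*I)*16 = 352 + 96*I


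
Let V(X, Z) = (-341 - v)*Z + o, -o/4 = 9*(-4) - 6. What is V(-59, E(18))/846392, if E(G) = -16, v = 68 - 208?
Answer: 423/105799 ≈ 0.0039981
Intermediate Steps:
v = -140
o = 168 (o = -4*(9*(-4) - 6) = -4*(-36 - 6) = -4*(-42) = 168)
V(X, Z) = 168 - 201*Z (V(X, Z) = (-341 - 1*(-140))*Z + 168 = (-341 + 140)*Z + 168 = -201*Z + 168 = 168 - 201*Z)
V(-59, E(18))/846392 = (168 - 201*(-16))/846392 = (168 + 3216)*(1/846392) = 3384*(1/846392) = 423/105799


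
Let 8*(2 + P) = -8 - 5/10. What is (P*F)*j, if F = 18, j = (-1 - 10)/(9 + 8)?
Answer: 4851/136 ≈ 35.669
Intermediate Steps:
j = -11/17 ≈ -0.64706
P = -49/16 (P = -2 + (-8 - 5/10)/8 = -2 + (-8 - 1*½)/8 = -2 + (-8 - ½)/8 = -2 + (⅛)*(-17/2) = -2 - 17/16 = -49/16 ≈ -3.0625)
(P*F)*j = -49/16*18*(-11/17) = -441/8*(-11/17) = 4851/136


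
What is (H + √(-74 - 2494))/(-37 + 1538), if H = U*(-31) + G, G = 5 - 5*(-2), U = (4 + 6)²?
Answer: -3085/1501 + 2*I*√642/1501 ≈ -2.0553 + 0.033761*I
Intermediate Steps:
U = 100 (U = 10² = 100)
G = 15 (G = 5 + 10 = 15)
H = -3085 (H = 100*(-31) + 15 = -3100 + 15 = -3085)
(H + √(-74 - 2494))/(-37 + 1538) = (-3085 + √(-74 - 2494))/(-37 + 1538) = (-3085 + √(-2568))/1501 = (-3085 + 2*I*√642)*(1/1501) = -3085/1501 + 2*I*√642/1501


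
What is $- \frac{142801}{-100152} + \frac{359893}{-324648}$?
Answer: $\frac{71639273}{225792684} \approx 0.31728$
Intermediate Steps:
$- \frac{142801}{-100152} + \frac{359893}{-324648} = \left(-142801\right) \left(- \frac{1}{100152}\right) + 359893 \left(- \frac{1}{324648}\right) = \frac{142801}{100152} - \frac{359893}{324648} = \frac{71639273}{225792684}$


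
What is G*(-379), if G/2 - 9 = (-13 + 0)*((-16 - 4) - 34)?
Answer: -538938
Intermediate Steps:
G = 1422 (G = 18 + 2*((-13 + 0)*((-16 - 4) - 34)) = 18 + 2*(-13*(-20 - 34)) = 18 + 2*(-13*(-54)) = 18 + 2*702 = 18 + 1404 = 1422)
G*(-379) = 1422*(-379) = -538938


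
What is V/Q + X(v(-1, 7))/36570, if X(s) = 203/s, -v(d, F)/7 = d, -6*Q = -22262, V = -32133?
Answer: -3524988631/407060670 ≈ -8.6596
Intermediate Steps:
Q = 11131/3 (Q = -⅙*(-22262) = 11131/3 ≈ 3710.3)
v(d, F) = -7*d
V/Q + X(v(-1, 7))/36570 = -32133/11131/3 + (203/((-7*(-1))))/36570 = -32133*3/11131 + (203/7)*(1/36570) = -96399/11131 + (203*(⅐))*(1/36570) = -96399/11131 + 29*(1/36570) = -96399/11131 + 29/36570 = -3524988631/407060670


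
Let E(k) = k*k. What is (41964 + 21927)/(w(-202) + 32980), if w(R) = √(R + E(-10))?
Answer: 61974270/31990603 - 63891*I*√102/1087680502 ≈ 1.9373 - 0.00059325*I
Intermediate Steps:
E(k) = k²
w(R) = √(100 + R) (w(R) = √(R + (-10)²) = √(R + 100) = √(100 + R))
(41964 + 21927)/(w(-202) + 32980) = (41964 + 21927)/(√(100 - 202) + 32980) = 63891/(√(-102) + 32980) = 63891/(I*√102 + 32980) = 63891/(32980 + I*√102)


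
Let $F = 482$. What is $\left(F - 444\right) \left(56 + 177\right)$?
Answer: $8854$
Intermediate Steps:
$\left(F - 444\right) \left(56 + 177\right) = \left(482 - 444\right) \left(56 + 177\right) = 38 \cdot 233 = 8854$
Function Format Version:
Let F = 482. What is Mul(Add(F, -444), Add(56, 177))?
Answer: 8854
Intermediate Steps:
Mul(Add(F, -444), Add(56, 177)) = Mul(Add(482, -444), Add(56, 177)) = Mul(38, 233) = 8854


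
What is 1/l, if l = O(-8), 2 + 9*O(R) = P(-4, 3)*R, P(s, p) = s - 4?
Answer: 9/62 ≈ 0.14516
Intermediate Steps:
P(s, p) = -4 + s
O(R) = -2/9 - 8*R/9 (O(R) = -2/9 + ((-4 - 4)*R)/9 = -2/9 + (-8*R)/9 = -2/9 - 8*R/9)
l = 62/9 (l = -2/9 - 8/9*(-8) = -2/9 + 64/9 = 62/9 ≈ 6.8889)
1/l = 1/(62/9) = 9/62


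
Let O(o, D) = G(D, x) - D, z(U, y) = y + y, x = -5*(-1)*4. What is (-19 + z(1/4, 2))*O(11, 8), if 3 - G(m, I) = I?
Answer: 375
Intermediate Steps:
x = 20 (x = 5*4 = 20)
G(m, I) = 3 - I
z(U, y) = 2*y
O(o, D) = -17 - D (O(o, D) = (3 - 1*20) - D = (3 - 20) - D = -17 - D)
(-19 + z(1/4, 2))*O(11, 8) = (-19 + 2*2)*(-17 - 1*8) = (-19 + 4)*(-17 - 8) = -15*(-25) = 375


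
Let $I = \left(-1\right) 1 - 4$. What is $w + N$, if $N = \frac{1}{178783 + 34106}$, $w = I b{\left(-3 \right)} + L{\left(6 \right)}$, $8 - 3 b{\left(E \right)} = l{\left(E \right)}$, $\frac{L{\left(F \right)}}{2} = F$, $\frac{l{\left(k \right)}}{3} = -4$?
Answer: $- \frac{1513877}{70963} \approx -21.333$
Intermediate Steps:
$l{\left(k \right)} = -12$ ($l{\left(k \right)} = 3 \left(-4\right) = -12$)
$L{\left(F \right)} = 2 F$
$b{\left(E \right)} = \frac{20}{3}$ ($b{\left(E \right)} = \frac{8}{3} - -4 = \frac{8}{3} + 4 = \frac{20}{3}$)
$I = -5$ ($I = -1 - 4 = -5$)
$w = - \frac{64}{3}$ ($w = \left(-5\right) \frac{20}{3} + 2 \cdot 6 = - \frac{100}{3} + 12 = - \frac{64}{3} \approx -21.333$)
$N = \frac{1}{212889} \approx 4.6973 \cdot 10^{-6}$
$w + N = - \frac{64}{3} + \frac{1}{212889} = - \frac{1513877}{70963}$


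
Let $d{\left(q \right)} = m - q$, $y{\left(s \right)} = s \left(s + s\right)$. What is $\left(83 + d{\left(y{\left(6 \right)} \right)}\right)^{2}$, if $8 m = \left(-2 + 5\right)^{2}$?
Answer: $\frac{9409}{64} \approx 147.02$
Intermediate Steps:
$y{\left(s \right)} = 2 s^{2}$ ($y{\left(s \right)} = s 2 s = 2 s^{2}$)
$m = \frac{9}{8}$ ($m = \frac{\left(-2 + 5\right)^{2}}{8} = \frac{3^{2}}{8} = \frac{1}{8} \cdot 9 = \frac{9}{8} \approx 1.125$)
$d{\left(q \right)} = \frac{9}{8} - q$
$\left(83 + d{\left(y{\left(6 \right)} \right)}\right)^{2} = \left(83 + \left(\frac{9}{8} - 2 \cdot 6^{2}\right)\right)^{2} = \left(83 + \left(\frac{9}{8} - 2 \cdot 36\right)\right)^{2} = \left(83 + \left(\frac{9}{8} - 72\right)\right)^{2} = \left(83 - \frac{567}{8}\right)^{2} = \left(\frac{97}{8}\right)^{2} = \frac{9409}{64}$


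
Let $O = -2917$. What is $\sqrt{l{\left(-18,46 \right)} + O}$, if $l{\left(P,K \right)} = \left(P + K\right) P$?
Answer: $i \sqrt{3421} \approx 58.489 i$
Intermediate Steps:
$l{\left(P,K \right)} = P \left(K + P\right)$ ($l{\left(P,K \right)} = \left(K + P\right) P = P \left(K + P\right)$)
$\sqrt{l{\left(-18,46 \right)} + O} = \sqrt{- 18 \left(46 - 18\right) - 2917} = \sqrt{\left(-18\right) 28 - 2917} = \sqrt{-504 - 2917} = \sqrt{-3421} = i \sqrt{3421}$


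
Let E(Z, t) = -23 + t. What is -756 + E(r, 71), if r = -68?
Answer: -708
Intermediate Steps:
-756 + E(r, 71) = -756 + (-23 + 71) = -756 + 48 = -708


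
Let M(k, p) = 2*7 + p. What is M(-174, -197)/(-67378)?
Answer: 183/67378 ≈ 0.0027160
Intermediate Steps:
M(k, p) = 14 + p
M(-174, -197)/(-67378) = (14 - 197)/(-67378) = -183*(-1/67378) = 183/67378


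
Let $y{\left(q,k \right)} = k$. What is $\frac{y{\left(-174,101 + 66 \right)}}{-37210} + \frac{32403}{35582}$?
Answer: $\frac{299943359}{331001555} \approx 0.90617$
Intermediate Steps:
$\frac{y{\left(-174,101 + 66 \right)}}{-37210} + \frac{32403}{35582} = \frac{101 + 66}{-37210} + \frac{32403}{35582} = 167 \left(- \frac{1}{37210}\right) + 32403 \cdot \frac{1}{35582} = - \frac{167}{37210} + \frac{32403}{35582} = \frac{299943359}{331001555}$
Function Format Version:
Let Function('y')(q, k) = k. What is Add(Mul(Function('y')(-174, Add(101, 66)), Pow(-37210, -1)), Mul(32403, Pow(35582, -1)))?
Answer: Rational(299943359, 331001555) ≈ 0.90617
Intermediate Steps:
Add(Mul(Function('y')(-174, Add(101, 66)), Pow(-37210, -1)), Mul(32403, Pow(35582, -1))) = Add(Mul(Add(101, 66), Pow(-37210, -1)), Mul(32403, Pow(35582, -1))) = Add(Mul(167, Rational(-1, 37210)), Mul(32403, Rational(1, 35582))) = Add(Rational(-167, 37210), Rational(32403, 35582)) = Rational(299943359, 331001555)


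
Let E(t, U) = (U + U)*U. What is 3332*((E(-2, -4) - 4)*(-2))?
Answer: -186592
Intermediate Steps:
E(t, U) = 2*U² (E(t, U) = (2*U)*U = 2*U²)
3332*((E(-2, -4) - 4)*(-2)) = 3332*((2*(-4)² - 4)*(-2)) = 3332*((2*16 - 4)*(-2)) = 3332*((32 - 4)*(-2)) = 3332*(28*(-2)) = 3332*(-56) = -186592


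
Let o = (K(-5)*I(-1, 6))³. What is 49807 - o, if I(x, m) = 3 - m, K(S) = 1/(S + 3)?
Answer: 398429/8 ≈ 49804.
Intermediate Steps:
K(S) = 1/(3 + S)
o = 27/8 (o = ((3 - 1*6)/(3 - 5))³ = ((3 - 6)/(-2))³ = (-½*(-3))³ = (3/2)³ = 27/8 ≈ 3.3750)
49807 - o = 49807 - 1*27/8 = 49807 - 27/8 = 398429/8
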